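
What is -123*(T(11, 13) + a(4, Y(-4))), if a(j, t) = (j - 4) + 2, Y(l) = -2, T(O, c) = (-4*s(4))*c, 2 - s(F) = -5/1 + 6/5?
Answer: 184254/5 ≈ 36851.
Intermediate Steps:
s(F) = 29/5 (s(F) = 2 - (-5/1 + 6/5) = 2 - (-5*1 + 6*(1/5)) = 2 - (-5 + 6/5) = 2 - 1*(-19/5) = 2 + 19/5 = 29/5)
T(O, c) = -116*c/5 (T(O, c) = (-4*29/5)*c = -116*c/5)
a(j, t) = -2 + j (a(j, t) = (-4 + j) + 2 = -2 + j)
-123*(T(11, 13) + a(4, Y(-4))) = -123*(-116/5*13 + (-2 + 4)) = -123*(-1508/5 + 2) = -123*(-1498/5) = 184254/5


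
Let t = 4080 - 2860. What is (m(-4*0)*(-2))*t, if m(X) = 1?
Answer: -2440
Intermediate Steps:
t = 1220
(m(-4*0)*(-2))*t = (1*(-2))*1220 = -2*1220 = -2440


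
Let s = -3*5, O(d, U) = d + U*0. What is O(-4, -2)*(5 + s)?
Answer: 40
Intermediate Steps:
O(d, U) = d (O(d, U) = d + 0 = d)
s = -15
O(-4, -2)*(5 + s) = -4*(5 - 15) = -4*(-10) = 40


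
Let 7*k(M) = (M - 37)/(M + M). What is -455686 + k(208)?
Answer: -1326957461/2912 ≈ -4.5569e+5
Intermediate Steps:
k(M) = (-37 + M)/(14*M) (k(M) = ((M - 37)/(M + M))/7 = ((-37 + M)/((2*M)))/7 = ((-37 + M)*(1/(2*M)))/7 = ((-37 + M)/(2*M))/7 = (-37 + M)/(14*M))
-455686 + k(208) = -455686 + (1/14)*(-37 + 208)/208 = -455686 + (1/14)*(1/208)*171 = -455686 + 171/2912 = -1326957461/2912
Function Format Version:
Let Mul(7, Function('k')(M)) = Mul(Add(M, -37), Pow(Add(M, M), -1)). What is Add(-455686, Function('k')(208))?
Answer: Rational(-1326957461, 2912) ≈ -4.5569e+5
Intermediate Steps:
Function('k')(M) = Mul(Rational(1, 14), Pow(M, -1), Add(-37, M)) (Function('k')(M) = Mul(Rational(1, 7), Mul(Add(M, -37), Pow(Add(M, M), -1))) = Mul(Rational(1, 7), Mul(Add(-37, M), Pow(Mul(2, M), -1))) = Mul(Rational(1, 7), Mul(Add(-37, M), Mul(Rational(1, 2), Pow(M, -1)))) = Mul(Rational(1, 7), Mul(Rational(1, 2), Pow(M, -1), Add(-37, M))) = Mul(Rational(1, 14), Pow(M, -1), Add(-37, M)))
Add(-455686, Function('k')(208)) = Add(-455686, Mul(Rational(1, 14), Pow(208, -1), Add(-37, 208))) = Add(-455686, Mul(Rational(1, 14), Rational(1, 208), 171)) = Add(-455686, Rational(171, 2912)) = Rational(-1326957461, 2912)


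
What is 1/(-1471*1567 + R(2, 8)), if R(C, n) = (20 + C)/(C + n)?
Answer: -5/11525274 ≈ -4.3383e-7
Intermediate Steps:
R(C, n) = (20 + C)/(C + n)
1/(-1471*1567 + R(2, 8)) = 1/(-1471*1567 + (20 + 2)/(2 + 8)) = 1/(-2305057 + 22/10) = 1/(-2305057 + (⅒)*22) = 1/(-2305057 + 11/5) = 1/(-11525274/5) = -5/11525274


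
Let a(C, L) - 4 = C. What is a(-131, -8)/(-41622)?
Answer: 127/41622 ≈ 0.0030513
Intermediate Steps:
a(C, L) = 4 + C
a(-131, -8)/(-41622) = (4 - 131)/(-41622) = -127*(-1/41622) = 127/41622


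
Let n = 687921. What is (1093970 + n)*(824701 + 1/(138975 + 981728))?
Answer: 1646903642028284364/1120703 ≈ 1.4695e+12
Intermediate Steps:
(1093970 + n)*(824701 + 1/(138975 + 981728)) = (1093970 + 687921)*(824701 + 1/(138975 + 981728)) = 1781891*(824701 + 1/1120703) = 1781891*(924244884804/1120703) = 1646903642028284364/1120703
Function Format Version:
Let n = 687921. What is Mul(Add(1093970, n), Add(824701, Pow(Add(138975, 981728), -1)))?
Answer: Rational(1646903642028284364, 1120703) ≈ 1.4695e+12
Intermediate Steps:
Mul(Add(1093970, n), Add(824701, Pow(Add(138975, 981728), -1))) = Mul(Add(1093970, 687921), Add(824701, Pow(Add(138975, 981728), -1))) = Mul(1781891, Add(824701, Pow(1120703, -1))) = Mul(1781891, Add(824701, Rational(1, 1120703))) = Mul(1781891, Rational(924244884804, 1120703)) = Rational(1646903642028284364, 1120703)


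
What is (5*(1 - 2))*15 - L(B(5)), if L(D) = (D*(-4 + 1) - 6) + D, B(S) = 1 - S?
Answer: -77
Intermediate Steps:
L(D) = -6 - 2*D (L(D) = (D*(-3) - 6) + D = (-3*D - 6) + D = (-6 - 3*D) + D = -6 - 2*D)
(5*(1 - 2))*15 - L(B(5)) = (5*(1 - 2))*15 - (-6 - 2*(1 - 1*5)) = (5*(-1))*15 - (-6 - 2*(1 - 5)) = -5*15 - (-6 - 2*(-4)) = -75 - (-6 + 8) = -75 - 1*2 = -75 - 2 = -77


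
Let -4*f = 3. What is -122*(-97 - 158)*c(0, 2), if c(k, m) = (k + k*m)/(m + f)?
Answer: 0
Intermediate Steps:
f = -¾ (f = -¼*3 = -¾ ≈ -0.75000)
c(k, m) = (k + k*m)/(-¾ + m) (c(k, m) = (k + k*m)/(m - ¾) = (k + k*m)/(-¾ + m))
-122*(-97 - 158)*c(0, 2) = -122*(-97 - 158)*4*0*(1 + 2)/(-3 + 4*2) = -(-31110)*4*0*3/(-3 + 8) = -(-31110)*4*0*3/5 = -(-31110)*4*0*(⅕)*3 = -(-31110)*0 = -122*0 = 0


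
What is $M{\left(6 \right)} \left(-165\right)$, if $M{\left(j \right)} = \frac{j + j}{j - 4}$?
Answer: $-990$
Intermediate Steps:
$M{\left(j \right)} = \frac{2 j}{-4 + j}$
$M{\left(6 \right)} \left(-165\right) = 2 \cdot 6 \frac{1}{-4 + 6} \left(-165\right) = 2 \cdot 6 \cdot \frac{1}{2} \left(-165\right) = 6 \left(-165\right) = -990$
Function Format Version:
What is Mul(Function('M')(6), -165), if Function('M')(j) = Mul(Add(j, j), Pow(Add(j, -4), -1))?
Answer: -990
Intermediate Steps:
Function('M')(j) = Mul(2, j, Pow(Add(-4, j), -1)) (Function('M')(j) = Mul(Mul(2, j), Pow(Add(-4, j), -1)) = Mul(2, j, Pow(Add(-4, j), -1)))
Mul(Function('M')(6), -165) = Mul(Mul(2, 6, Pow(Add(-4, 6), -1)), -165) = Mul(Mul(2, 6, Pow(2, -1)), -165) = Mul(Mul(2, 6, Rational(1, 2)), -165) = Mul(6, -165) = -990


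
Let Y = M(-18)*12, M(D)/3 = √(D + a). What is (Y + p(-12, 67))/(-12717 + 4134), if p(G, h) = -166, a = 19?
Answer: 130/8583 ≈ 0.015146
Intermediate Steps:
M(D) = 3*√(19 + D) (M(D) = 3*√(D + 19) = 3*√(19 + D))
Y = 36 (Y = (3*√(19 - 18))*12 = (3*√1)*12 = (3*1)*12 = 3*12 = 36)
(Y + p(-12, 67))/(-12717 + 4134) = (36 - 166)/(-12717 + 4134) = -130/(-8583) = -130*(-1/8583) = 130/8583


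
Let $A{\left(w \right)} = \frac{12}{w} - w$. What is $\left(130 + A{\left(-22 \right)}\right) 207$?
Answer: $\frac{344862}{11} \approx 31351.0$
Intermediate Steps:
$A{\left(w \right)} = - w + \frac{12}{w}$
$\left(130 + A{\left(-22 \right)}\right) 207 = \left(130 + \left(\left(-1\right) \left(-22\right) + \frac{12}{-22}\right)\right) 207 = \left(130 + \left(22 + 12 \left(- \frac{1}{22}\right)\right)\right) 207 = \left(130 + \left(22 - \frac{6}{11}\right)\right) 207 = \left(130 + \frac{236}{11}\right) 207 = \frac{1666}{11} \cdot 207 = \frac{344862}{11}$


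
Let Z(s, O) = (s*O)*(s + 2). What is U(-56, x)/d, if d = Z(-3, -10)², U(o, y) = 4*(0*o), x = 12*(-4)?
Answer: 0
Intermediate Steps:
Z(s, O) = O*s*(2 + s) (Z(s, O) = (O*s)*(2 + s) = O*s*(2 + s))
x = -48
U(o, y) = 0 (U(o, y) = 4*0 = 0)
d = 900 (d = (-10*(-3)*(2 - 3))² = (-10*(-3)*(-1))² = (-30)² = 900)
U(-56, x)/d = 0/900 = 0*(1/900) = 0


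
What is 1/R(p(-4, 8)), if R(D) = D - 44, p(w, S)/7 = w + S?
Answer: -1/16 ≈ -0.062500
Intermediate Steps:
p(w, S) = 7*S + 7*w (p(w, S) = 7*(w + S) = 7*(S + w) = 7*S + 7*w)
R(D) = -44 + D
1/R(p(-4, 8)) = 1/(-44 + (7*8 + 7*(-4))) = 1/(-44 + (56 - 28)) = 1/(-44 + 28) = 1/(-16) = -1/16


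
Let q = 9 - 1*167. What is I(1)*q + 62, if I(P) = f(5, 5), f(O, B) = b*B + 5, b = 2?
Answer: -2308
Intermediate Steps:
f(O, B) = 5 + 2*B (f(O, B) = 2*B + 5 = 5 + 2*B)
I(P) = 15 (I(P) = 5 + 2*5 = 5 + 10 = 15)
q = -158 (q = 9 - 167 = -158)
I(1)*q + 62 = 15*(-158) + 62 = -2370 + 62 = -2308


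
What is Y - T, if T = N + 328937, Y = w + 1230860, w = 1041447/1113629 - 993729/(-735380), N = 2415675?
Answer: -112697358018094149/74449135820 ≈ -1.5138e+6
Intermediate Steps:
w = 170227702491/74449135820 (w = 1041447*(1/1113629) - 993729*(-1/735380) = 94677/101239 + 993729/735380 = 170227702491/74449135820 ≈ 2.2865)
Y = 91636633543107691/74449135820 (Y = 170227702491/74449135820 + 1230860 = 91636633543107691/74449135820 ≈ 1.2309e+6)
T = 2744612 (T = 2415675 + 328937 = 2744612)
Y - T = 91636633543107691/74449135820 - 1*2744612 = 91636633543107691/74449135820 - 2744612 = -112697358018094149/74449135820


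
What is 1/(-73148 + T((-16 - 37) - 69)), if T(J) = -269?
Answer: -1/73417 ≈ -1.3621e-5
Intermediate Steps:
1/(-73148 + T((-16 - 37) - 69)) = 1/(-73148 - 269) = 1/(-73417) = -1/73417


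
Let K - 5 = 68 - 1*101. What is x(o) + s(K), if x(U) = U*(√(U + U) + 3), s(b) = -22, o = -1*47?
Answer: -163 - 47*I*√94 ≈ -163.0 - 455.68*I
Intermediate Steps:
K = -28 (K = 5 + (68 - 1*101) = 5 + (68 - 101) = 5 - 33 = -28)
o = -47
x(U) = U*(3 + √2*√U) (x(U) = U*(√(2*U) + 3) = U*(√2*√U + 3) = U*(3 + √2*√U))
x(o) + s(K) = (3*(-47) + √2*(-47)^(3/2)) - 22 = (-141 + √2*(-47*I*√47)) - 22 = (-141 - 47*I*√94) - 22 = -163 - 47*I*√94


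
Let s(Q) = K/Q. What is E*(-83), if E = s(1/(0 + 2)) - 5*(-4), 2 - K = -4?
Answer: -2656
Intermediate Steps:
K = 6 (K = 2 - 1*(-4) = 2 + 4 = 6)
s(Q) = 6/Q
E = 32 (E = 6/(1/(0 + 2)) - 5*(-4) = 6/(1/2) + 20 = 6/(½) + 20 = 6*2 + 20 = 12 + 20 = 32)
E*(-83) = 32*(-83) = -2656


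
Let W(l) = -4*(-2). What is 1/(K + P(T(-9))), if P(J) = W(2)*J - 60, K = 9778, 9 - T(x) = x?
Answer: 1/9862 ≈ 0.00010140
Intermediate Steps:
T(x) = 9 - x
W(l) = 8
P(J) = -60 + 8*J (P(J) = 8*J - 60 = -60 + 8*J)
1/(K + P(T(-9))) = 1/(9778 + (-60 + 8*(9 - 1*(-9)))) = 1/(9778 + (-60 + 8*(9 + 9))) = 1/(9778 + (-60 + 8*18)) = 1/(9778 + (-60 + 144)) = 1/(9778 + 84) = 1/9862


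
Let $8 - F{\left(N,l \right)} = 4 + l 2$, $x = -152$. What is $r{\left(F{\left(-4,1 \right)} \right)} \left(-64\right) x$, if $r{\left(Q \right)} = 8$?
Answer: $77824$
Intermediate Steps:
$F{\left(N,l \right)} = 4 - 2 l$ ($F{\left(N,l \right)} = 8 - \left(4 + l 2\right) = 8 - \left(4 + 2 l\right) = 4 - 2 l$)
$r{\left(F{\left(-4,1 \right)} \right)} \left(-64\right) x = 8 \left(-64\right) \left(-152\right) = \left(-512\right) \left(-152\right) = 77824$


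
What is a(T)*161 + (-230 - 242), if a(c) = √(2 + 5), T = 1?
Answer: -472 + 161*√7 ≈ -46.034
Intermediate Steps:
a(c) = √7
a(T)*161 + (-230 - 242) = √7*161 + (-230 - 242) = 161*√7 - 472 = -472 + 161*√7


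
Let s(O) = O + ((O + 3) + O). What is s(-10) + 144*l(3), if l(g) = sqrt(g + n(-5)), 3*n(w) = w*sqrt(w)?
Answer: -27 + 48*sqrt(27 - 15*I*sqrt(5)) ≈ 257.09 - 136.01*I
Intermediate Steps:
n(w) = w**(3/2)/3 (n(w) = (w*sqrt(w))/3 = w**(3/2)/3)
l(g) = sqrt(g - 5*I*sqrt(5)/3) (l(g) = sqrt(g + (-5)**(3/2)/3) = sqrt(g + (-5*I*sqrt(5))/3) = sqrt(g - 5*I*sqrt(5)/3))
s(O) = 3 + 3*O (s(O) = O + ((3 + O) + O) = O + (3 + 2*O) = 3 + 3*O)
s(-10) + 144*l(3) = (3 + 3*(-10)) + 144*(sqrt(9*3 - 15*I*sqrt(5))/3) = (3 - 30) + 144*(sqrt(27 - 15*I*sqrt(5))/3) = -27 + 48*sqrt(27 - 15*I*sqrt(5))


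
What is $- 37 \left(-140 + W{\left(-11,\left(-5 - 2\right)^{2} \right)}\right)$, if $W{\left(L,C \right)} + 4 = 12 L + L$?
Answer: $10619$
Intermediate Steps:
$W{\left(L,C \right)} = -4 + 13 L$ ($W{\left(L,C \right)} = -4 + \left(12 L + L\right) = -4 + 13 L$)
$- 37 \left(-140 + W{\left(-11,\left(-5 - 2\right)^{2} \right)}\right) = - 37 \left(-140 + \left(-4 + 13 \left(-11\right)\right)\right) = - 37 \left(-140 - 147\right) = \left(-37\right) \left(-287\right) = 10619$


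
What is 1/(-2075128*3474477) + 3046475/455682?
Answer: 3660839592363241153/547576693433329032 ≈ 6.6855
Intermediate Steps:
1/(-2075128*3474477) + 3046475/455682 = -1/2075128*1/3474477 + 3046475*(1/455682) = -1/7209984508056 + 3046475/455682 = 3660839592363241153/547576693433329032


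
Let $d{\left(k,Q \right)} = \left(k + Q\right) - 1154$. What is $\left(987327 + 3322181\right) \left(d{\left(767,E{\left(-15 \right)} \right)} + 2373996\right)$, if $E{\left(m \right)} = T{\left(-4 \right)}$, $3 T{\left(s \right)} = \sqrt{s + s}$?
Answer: $10229086974372 + \frac{8619016 i \sqrt{2}}{3} \approx 1.0229 \cdot 10^{13} + 4.063 \cdot 10^{6} i$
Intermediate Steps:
$T{\left(s \right)} = \frac{\sqrt{2} \sqrt{s}}{3}$ ($T{\left(s \right)} = \frac{\sqrt{s + s}}{3} = \frac{\sqrt{2 s}}{3} = \frac{\sqrt{2} \sqrt{s}}{3}$)
$E{\left(m \right)} = \frac{2 i \sqrt{2}}{3}$ ($E{\left(m \right)} = \frac{\sqrt{2} \sqrt{-4}}{3} = \frac{\sqrt{2} \cdot 2 i}{3} = \frac{2 i \sqrt{2}}{3}$)
$d{\left(k,Q \right)} = -1154 + Q + k$ ($d{\left(k,Q \right)} = \left(Q + k\right) - 1154 = -1154 + Q + k$)
$\left(987327 + 3322181\right) \left(d{\left(767,E{\left(-15 \right)} \right)} + 2373996\right) = \left(987327 + 3322181\right) \left(\left(-1154 + \frac{2 i \sqrt{2}}{3} + 767\right) + 2373996\right) = 4309508 \left(\left(-387 + \frac{2 i \sqrt{2}}{3}\right) + 2373996\right) = 4309508 \left(2373609 + \frac{2 i \sqrt{2}}{3}\right) = 10229086974372 + \frac{8619016 i \sqrt{2}}{3}$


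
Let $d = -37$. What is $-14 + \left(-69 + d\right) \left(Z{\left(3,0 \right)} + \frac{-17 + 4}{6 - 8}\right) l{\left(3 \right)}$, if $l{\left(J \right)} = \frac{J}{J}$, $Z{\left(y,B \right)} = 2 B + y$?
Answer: $-1021$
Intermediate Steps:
$Z{\left(y,B \right)} = y + 2 B$
$l{\left(J \right)} = 1$
$-14 + \left(-69 + d\right) \left(Z{\left(3,0 \right)} + \frac{-17 + 4}{6 - 8}\right) l{\left(3 \right)} = -14 + \left(-69 - 37\right) \left(\left(3 + 2 \cdot 0\right) + \frac{-17 + 4}{6 - 8}\right) 1 = -14 + - 106 \left(\left(3 + 0\right) - \frac{13}{-2}\right) 1 = -14 + - 106 \left(3 - - \frac{13}{2}\right) 1 = -14 + - 106 \left(3 + \frac{13}{2}\right) 1 = -14 + \left(-106\right) \frac{19}{2} \cdot 1 = -14 - 1007 = -1021$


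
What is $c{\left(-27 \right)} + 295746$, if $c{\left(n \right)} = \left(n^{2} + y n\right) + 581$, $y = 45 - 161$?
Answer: $300188$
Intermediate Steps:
$y = -116$ ($y = 45 - 161 = -116$)
$c{\left(n \right)} = 581 + n^{2} - 116 n$ ($c{\left(n \right)} = \left(n^{2} - 116 n\right) + 581 = 581 + n^{2} - 116 n$)
$c{\left(-27 \right)} + 295746 = \left(581 + \left(-27\right)^{2} - -3132\right) + 295746 = \left(581 + 729 + 3132\right) + 295746 = 4442 + 295746 = 300188$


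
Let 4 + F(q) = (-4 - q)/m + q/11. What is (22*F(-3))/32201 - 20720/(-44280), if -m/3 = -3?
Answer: 16573354/35646507 ≈ 0.46494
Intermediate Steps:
m = 9 (m = -3*(-3) = 9)
F(q) = -40/9 - 2*q/99 (F(q) = -4 + ((-4 - q)/9 + q/11) = -4 + ((-4 - q)*(1/9) + q*(1/11)) = -4 + ((-4/9 - q/9) + q/11) = -4 + (-4/9 - 2*q/99) = -40/9 - 2*q/99)
(22*F(-3))/32201 - 20720/(-44280) = (22*(-40/9 - 2/99*(-3)))/32201 - 20720/(-44280) = (22*(-40/9 + 2/33))*(1/32201) - 20720*(-1/44280) = (22*(-434/99))*(1/32201) + 518/1107 = -868/9*1/32201 + 518/1107 = -868/289809 + 518/1107 = 16573354/35646507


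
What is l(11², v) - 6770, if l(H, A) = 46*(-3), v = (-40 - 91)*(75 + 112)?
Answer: -6908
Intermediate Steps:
v = -24497 (v = -131*187 = -24497)
l(H, A) = -138
l(11², v) - 6770 = -138 - 6770 = -6908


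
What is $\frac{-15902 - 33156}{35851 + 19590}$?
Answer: $- \frac{49058}{55441} \approx -0.88487$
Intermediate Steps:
$\frac{-15902 - 33156}{35851 + 19590} = - \frac{49058}{55441}$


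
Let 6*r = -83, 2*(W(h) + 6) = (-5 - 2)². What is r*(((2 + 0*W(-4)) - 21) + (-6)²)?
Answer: -1411/6 ≈ -235.17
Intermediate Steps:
W(h) = 37/2 (W(h) = -6 + (-5 - 2)²/2 = -6 + (½)*(-7)² = -6 + (½)*49 = -6 + 49/2 = 37/2)
r = -83/6 (r = (⅙)*(-83) = -83/6 ≈ -13.833)
r*(((2 + 0*W(-4)) - 21) + (-6)²) = -83*(((2 + 0*(37/2)) - 21) + (-6)²)/6 = -83*(((2 + 0) - 21) + 36)/6 = -83*((2 - 21) + 36)/6 = -83*(-19 + 36)/6 = -83/6*17 = -1411/6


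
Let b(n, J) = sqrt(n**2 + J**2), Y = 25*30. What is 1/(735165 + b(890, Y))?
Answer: 147033/108093244525 - 2*sqrt(13546)/108093244525 ≈ 1.3581e-6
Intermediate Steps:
Y = 750
b(n, J) = sqrt(J**2 + n**2)
1/(735165 + b(890, Y)) = 1/(735165 + sqrt(750**2 + 890**2)) = 1/(735165 + sqrt(562500 + 792100)) = 1/(735165 + sqrt(1354600)) = 1/(735165 + 10*sqrt(13546))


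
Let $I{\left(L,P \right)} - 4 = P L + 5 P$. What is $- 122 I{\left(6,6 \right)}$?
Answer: $-8540$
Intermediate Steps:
$I{\left(L,P \right)} = 4 + 5 P + L P$ ($I{\left(L,P \right)} = 4 + \left(P L + 5 P\right) = 4 + \left(L P + 5 P\right) = 4 + \left(5 P + L P\right) = 4 + 5 P + L P$)
$- 122 I{\left(6,6 \right)} = - 122 \left(4 + 5 \cdot 6 + 6 \cdot 6\right) = - 122 \left(4 + 30 + 36\right) = \left(-122\right) 70 = -8540$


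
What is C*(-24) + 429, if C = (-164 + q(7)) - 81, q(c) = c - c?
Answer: 6309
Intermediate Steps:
q(c) = 0
C = -245 (C = (-164 + 0) - 81 = -164 - 81 = -245)
C*(-24) + 429 = -245*(-24) + 429 = 5880 + 429 = 6309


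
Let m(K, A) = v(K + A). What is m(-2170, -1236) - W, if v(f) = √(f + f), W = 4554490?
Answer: -4554490 + 2*I*√1703 ≈ -4.5545e+6 + 82.535*I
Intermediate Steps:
v(f) = √2*√f (v(f) = √(2*f) = √2*√f)
m(K, A) = √2*√(A + K) (m(K, A) = √2*√(K + A) = √2*√(A + K))
m(-2170, -1236) - W = √(2*(-1236) + 2*(-2170)) - 1*4554490 = √(-2472 - 4340) - 4554490 = √(-6812) - 4554490 = 2*I*√1703 - 4554490 = -4554490 + 2*I*√1703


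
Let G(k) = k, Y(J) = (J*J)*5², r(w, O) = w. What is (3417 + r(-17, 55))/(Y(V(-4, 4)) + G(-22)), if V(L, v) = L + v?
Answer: -1700/11 ≈ -154.55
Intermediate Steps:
Y(J) = 25*J² (Y(J) = J²*25 = 25*J²)
(3417 + r(-17, 55))/(Y(V(-4, 4)) + G(-22)) = (3417 - 17)/(25*(-4 + 4)² - 22) = 3400/(25*0² - 22) = 3400/(25*0 - 22) = 3400/(0 - 22) = 3400/(-22) = 3400*(-1/22) = -1700/11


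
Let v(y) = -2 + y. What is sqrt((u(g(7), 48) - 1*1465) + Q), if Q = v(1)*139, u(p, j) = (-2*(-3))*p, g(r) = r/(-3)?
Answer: I*sqrt(1618) ≈ 40.224*I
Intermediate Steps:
g(r) = -r/3 (g(r) = r*(-1/3) = -r/3)
u(p, j) = 6*p
Q = -139 (Q = (-2 + 1)*139 = -1*139 = -139)
sqrt((u(g(7), 48) - 1*1465) + Q) = sqrt((6*(-1/3*7) - 1*1465) - 139) = sqrt((6*(-7/3) - 1465) - 139) = sqrt((-14 - 1465) - 139) = sqrt(-1479 - 139) = sqrt(-1618) = I*sqrt(1618)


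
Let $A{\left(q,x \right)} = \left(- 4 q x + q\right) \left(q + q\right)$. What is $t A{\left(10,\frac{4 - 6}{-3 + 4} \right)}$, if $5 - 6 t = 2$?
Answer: $900$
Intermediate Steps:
$A{\left(q,x \right)} = 2 q \left(q - 4 q x\right)$ ($A{\left(q,x \right)} = \left(- 4 q x + q\right) 2 q = \left(q - 4 q x\right) 2 q = 2 q \left(q - 4 q x\right)$)
$t = \frac{1}{2}$ ($t = \frac{5}{6} - \frac{1}{3} = \frac{1}{2} \approx 0.5$)
$t A{\left(10,\frac{4 - 6}{-3 + 4} \right)} = \frac{10^{2} \left(2 - 8 \frac{4 - 6}{-3 + 4}\right)}{2} = \frac{100 \left(2 - 8 \left(- \frac{2}{1}\right)\right)}{2} = \frac{100 \left(2 - 8 \left(\left(-2\right) 1\right)\right)}{2} = \frac{100 \left(2 - -16\right)}{2} = \frac{100 \left(2 + 16\right)}{2} = \frac{100 \cdot 18}{2} = \frac{1}{2} \cdot 1800 = 900$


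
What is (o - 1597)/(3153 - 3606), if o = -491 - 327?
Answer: 805/151 ≈ 5.3311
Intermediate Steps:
o = -818
(o - 1597)/(3153 - 3606) = (-818 - 1597)/(3153 - 3606) = -2415/(-453) = -2415*(-1/453) = 805/151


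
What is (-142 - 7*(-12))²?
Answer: 3364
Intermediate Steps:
(-142 - 7*(-12))² = (-142 + 84)² = (-58)² = 3364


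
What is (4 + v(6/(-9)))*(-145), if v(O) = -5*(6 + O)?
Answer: 9860/3 ≈ 3286.7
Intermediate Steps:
v(O) = -30 - 5*O
(4 + v(6/(-9)))*(-145) = (4 + (-30 - 30/(-9)))*(-145) = (4 + (-30 - 30*(-1)/9))*(-145) = (4 + (-30 - 5*(-2/3)))*(-145) = (4 + (-30 + 10/3))*(-145) = (4 - 80/3)*(-145) = -68/3*(-145) = 9860/3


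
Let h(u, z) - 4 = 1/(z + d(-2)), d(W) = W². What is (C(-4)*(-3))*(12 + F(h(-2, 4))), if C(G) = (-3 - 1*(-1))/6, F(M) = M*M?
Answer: 1857/64 ≈ 29.016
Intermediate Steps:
h(u, z) = 4 + 1/(4 + z) (h(u, z) = 4 + 1/(z + (-2)²) = 4 + 1/(z + 4) = 4 + 1/(4 + z))
F(M) = M²
C(G) = -⅓ (C(G) = (-3 + 1)*(⅙) = -2*⅙ = -⅓)
(C(-4)*(-3))*(12 + F(h(-2, 4))) = (-⅓*(-3))*(12 + ((17 + 4*4)/(4 + 4))²) = 1*(12 + ((17 + 16)/8)²) = 1*(12 + ((⅛)*33)²) = 1*(12 + (33/8)²) = 1*(12 + 1089/64) = 1*(1857/64) = 1857/64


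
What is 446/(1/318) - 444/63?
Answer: 2978240/21 ≈ 1.4182e+5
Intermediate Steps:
446/(1/318) - 444/63 = 446/(1/318) - 444*1/63 = 446*318 - 148/21 = 141828 - 148/21 = 2978240/21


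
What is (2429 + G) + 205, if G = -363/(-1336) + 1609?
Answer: 5669011/1336 ≈ 4243.3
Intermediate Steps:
G = 2149987/1336 (G = -363*(-1/1336) + 1609 = 363/1336 + 1609 = 2149987/1336 ≈ 1609.3)
(2429 + G) + 205 = (2429 + 2149987/1336) + 205 = 5395131/1336 + 205 = 5669011/1336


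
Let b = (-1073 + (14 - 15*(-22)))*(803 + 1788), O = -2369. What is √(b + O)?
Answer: 2*I*√472802 ≈ 1375.2*I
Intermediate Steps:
b = -1888839 (b = (-1073 + (14 + 330))*2591 = (-1073 + 344)*2591 = -729*2591 = -1888839)
√(b + O) = √(-1888839 - 2369) = √(-1891208) = 2*I*√472802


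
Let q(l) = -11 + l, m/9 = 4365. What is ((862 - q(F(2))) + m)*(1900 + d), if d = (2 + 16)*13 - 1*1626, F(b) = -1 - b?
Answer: 20401788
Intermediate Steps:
m = 39285 (m = 9*4365 = 39285)
d = -1392 (d = 18*13 - 1626 = 234 - 1626 = -1392)
((862 - q(F(2))) + m)*(1900 + d) = ((862 - (-11 + (-1 - 1*2))) + 39285)*(1900 - 1392) = ((862 - (-11 + (-1 - 2))) + 39285)*508 = ((862 - (-11 - 3)) + 39285)*508 = ((862 - 1*(-14)) + 39285)*508 = ((862 + 14) + 39285)*508 = (876 + 39285)*508 = 40161*508 = 20401788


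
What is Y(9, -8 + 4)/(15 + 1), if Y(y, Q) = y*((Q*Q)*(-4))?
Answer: -36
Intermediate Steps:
Y(y, Q) = -4*y*Q² (Y(y, Q) = y*(Q²*(-4)) = y*(-4*Q²) = -4*y*Q²)
Y(9, -8 + 4)/(15 + 1) = (-4*9*(-8 + 4)²)/(15 + 1) = -4*9*(-4)²/16 = -4*9*16*(1/16) = -576*1/16 = -36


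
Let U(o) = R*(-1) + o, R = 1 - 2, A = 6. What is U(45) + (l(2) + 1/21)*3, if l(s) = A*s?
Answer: 575/7 ≈ 82.143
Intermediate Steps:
R = -1
U(o) = 1 + o (U(o) = -1*(-1) + o = 1 + o)
l(s) = 6*s
U(45) + (l(2) + 1/21)*3 = (1 + 45) + (6*2 + 1/21)*3 = 46 + (12 + 1/21)*3 = 46 + (253/21)*3 = 46 + 253/7 = 575/7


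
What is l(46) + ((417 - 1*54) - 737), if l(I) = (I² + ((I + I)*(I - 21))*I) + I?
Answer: 107588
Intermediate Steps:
l(I) = I + I² + 2*I²*(-21 + I) (l(I) = (I² + ((2*I)*(-21 + I))*I) + I = (I² + (2*I*(-21 + I))*I) + I = (I² + 2*I²*(-21 + I)) + I = I + I² + 2*I²*(-21 + I))
l(46) + ((417 - 1*54) - 737) = 46*(1 - 41*46 + 2*46²) + ((417 - 1*54) - 737) = 46*(1 - 1886 + 2*2116) + ((417 - 54) - 737) = 46*(1 - 1886 + 4232) + (363 - 737) = 46*2347 - 374 = 107962 - 374 = 107588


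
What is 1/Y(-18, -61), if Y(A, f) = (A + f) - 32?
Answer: -1/111 ≈ -0.0090090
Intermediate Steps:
Y(A, f) = -32 + A + f
1/Y(-18, -61) = 1/(-32 - 18 - 61) = 1/(-111) = -1/111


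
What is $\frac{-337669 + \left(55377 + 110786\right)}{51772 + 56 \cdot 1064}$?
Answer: $- \frac{85753}{55678} \approx -1.5402$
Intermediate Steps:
$\frac{-337669 + \left(55377 + 110786\right)}{51772 + 56 \cdot 1064} = \frac{-337669 + 166163}{51772 + 59584} = - \frac{171506}{111356} = \left(-171506\right) \frac{1}{111356} = - \frac{85753}{55678}$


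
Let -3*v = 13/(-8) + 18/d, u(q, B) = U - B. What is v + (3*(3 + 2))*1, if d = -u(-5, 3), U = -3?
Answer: 349/24 ≈ 14.542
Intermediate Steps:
u(q, B) = -3 - B
d = 6 (d = -(-3 - 1*3) = -(-3 - 3) = -1*(-6) = 6)
v = -11/24 (v = -(13/(-8) + 18/6)/3 = -(13*(-⅛) + 18*(⅙))/3 = -(-13/8 + 3)/3 = -⅓*11/8 = -11/24 ≈ -0.45833)
v + (3*(3 + 2))*1 = -11/24 + (3*(3 + 2))*1 = -11/24 + (3*5)*1 = -11/24 + 15*1 = -11/24 + 15 = 349/24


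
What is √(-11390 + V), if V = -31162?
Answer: 6*I*√1182 ≈ 206.28*I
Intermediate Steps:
√(-11390 + V) = √(-11390 - 31162) = √(-42552) = 6*I*√1182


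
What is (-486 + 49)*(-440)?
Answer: 192280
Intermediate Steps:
(-486 + 49)*(-440) = -437*(-440) = 192280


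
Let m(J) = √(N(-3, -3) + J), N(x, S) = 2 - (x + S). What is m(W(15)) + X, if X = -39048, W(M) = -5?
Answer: -39048 + √3 ≈ -39046.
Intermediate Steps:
N(x, S) = 2 - S - x (N(x, S) = 2 - (S + x) = 2 + (-S - x) = 2 - S - x)
m(J) = √(8 + J) (m(J) = √((2 - 1*(-3) - 1*(-3)) + J) = √((2 + 3 + 3) + J) = √(8 + J))
m(W(15)) + X = √(8 - 5) - 39048 = √3 - 39048 = -39048 + √3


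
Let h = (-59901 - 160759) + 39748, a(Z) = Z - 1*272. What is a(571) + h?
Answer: -180613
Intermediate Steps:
a(Z) = -272 + Z (a(Z) = Z - 272 = -272 + Z)
h = -180912 (h = -220660 + 39748 = -180912)
a(571) + h = (-272 + 571) - 180912 = 299 - 180912 = -180613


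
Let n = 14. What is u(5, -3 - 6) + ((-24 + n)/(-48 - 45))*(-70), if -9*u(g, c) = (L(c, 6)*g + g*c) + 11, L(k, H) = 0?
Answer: -1046/279 ≈ -3.7491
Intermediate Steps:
u(g, c) = -11/9 - c*g/9 (u(g, c) = -((0*g + g*c) + 11)/9 = -((0 + c*g) + 11)/9 = -(c*g + 11)/9 = -(11 + c*g)/9 = -11/9 - c*g/9)
u(5, -3 - 6) + ((-24 + n)/(-48 - 45))*(-70) = (-11/9 - ⅑*(-3 - 6)*5) + ((-24 + 14)/(-48 - 45))*(-70) = (-11/9 - ⅑*(-9)*5) - 10/(-93)*(-70) = (-11/9 + 5) - 10*(-1/93)*(-70) = 34/9 + (10/93)*(-70) = 34/9 - 700/93 = -1046/279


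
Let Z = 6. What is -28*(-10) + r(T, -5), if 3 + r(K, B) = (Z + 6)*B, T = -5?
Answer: 217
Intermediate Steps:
r(K, B) = -3 + 12*B (r(K, B) = -3 + (6 + 6)*B = -3 + 12*B)
-28*(-10) + r(T, -5) = -28*(-10) + (-3 + 12*(-5)) = 280 + (-3 - 60) = 280 - 63 = 217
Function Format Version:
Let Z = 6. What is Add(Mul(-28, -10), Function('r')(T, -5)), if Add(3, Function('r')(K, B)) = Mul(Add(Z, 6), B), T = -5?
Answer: 217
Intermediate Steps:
Function('r')(K, B) = Add(-3, Mul(12, B)) (Function('r')(K, B) = Add(-3, Mul(Add(6, 6), B)) = Add(-3, Mul(12, B)))
Add(Mul(-28, -10), Function('r')(T, -5)) = Add(Mul(-28, -10), Add(-3, Mul(12, -5))) = Add(280, Add(-3, -60)) = Add(280, -63) = 217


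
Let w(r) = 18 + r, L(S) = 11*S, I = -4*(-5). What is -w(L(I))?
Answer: -238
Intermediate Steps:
I = 20
-w(L(I)) = -(18 + 11*20) = -(18 + 220) = -1*238 = -238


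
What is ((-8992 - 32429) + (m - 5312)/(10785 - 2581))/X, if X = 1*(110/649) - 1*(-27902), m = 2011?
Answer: -20049449915/13505654512 ≈ -1.4845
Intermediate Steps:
X = 1646228/59 (X = 1*(110*(1/649)) + 27902 = 1*(10/59) + 27902 = 10/59 + 27902 = 1646228/59 ≈ 27902.)
((-8992 - 32429) + (m - 5312)/(10785 - 2581))/X = ((-8992 - 32429) + (2011 - 5312)/(10785 - 2581))/(1646228/59) = (-41421 - 3301/8204)*(59/1646228) = -339821185/8204*59/1646228 = -20049449915/13505654512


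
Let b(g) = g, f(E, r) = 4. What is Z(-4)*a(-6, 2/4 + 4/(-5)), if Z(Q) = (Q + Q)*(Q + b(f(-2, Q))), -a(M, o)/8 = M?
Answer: 0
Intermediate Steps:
a(M, o) = -8*M
Z(Q) = 2*Q*(4 + Q) (Z(Q) = (Q + Q)*(Q + 4) = (2*Q)*(4 + Q) = 2*Q*(4 + Q))
Z(-4)*a(-6, 2/4 + 4/(-5)) = (2*(-4)*(4 - 4))*(-8*(-6)) = (2*(-4)*0)*48 = 0*48 = 0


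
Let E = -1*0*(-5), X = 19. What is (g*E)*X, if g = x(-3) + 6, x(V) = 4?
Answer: 0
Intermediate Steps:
g = 10 (g = 4 + 6 = 10)
E = 0 (E = 0*(-5) = 0)
(g*E)*X = (10*0)*19 = 0*19 = 0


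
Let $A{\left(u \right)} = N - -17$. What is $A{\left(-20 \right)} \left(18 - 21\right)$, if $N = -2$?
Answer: $-45$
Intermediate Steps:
$A{\left(u \right)} = 15$ ($A{\left(u \right)} = -2 - -17 = -2 + 17 = 15$)
$A{\left(-20 \right)} \left(18 - 21\right) = 15 \left(18 - 21\right) = 15 \left(-3\right) = -45$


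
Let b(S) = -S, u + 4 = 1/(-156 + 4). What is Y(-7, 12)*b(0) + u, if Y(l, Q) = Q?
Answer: -609/152 ≈ -4.0066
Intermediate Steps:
u = -609/152 (u = -4 + 1/(-156 + 4) = -4 + 1/(-152) = -4 - 1/152 = -609/152 ≈ -4.0066)
Y(-7, 12)*b(0) + u = 12*(-1*0) - 609/152 = 12*0 - 609/152 = 0 - 609/152 = -609/152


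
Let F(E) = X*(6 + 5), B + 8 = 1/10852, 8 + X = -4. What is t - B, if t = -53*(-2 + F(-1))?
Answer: 77157719/10852 ≈ 7110.0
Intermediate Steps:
X = -12 (X = -8 - 4 = -12)
B = -86815/10852 (B = -8 + 1/10852 = -86815/10852 ≈ -7.9999)
F(E) = -132 (F(E) = -12*(6 + 5) = -12*11 = -132)
t = 7102 (t = -53*(-2 - 132) = -53*(-134) = 7102)
t - B = 7102 - 1*(-86815/10852) = 7102 + 86815/10852 = 77157719/10852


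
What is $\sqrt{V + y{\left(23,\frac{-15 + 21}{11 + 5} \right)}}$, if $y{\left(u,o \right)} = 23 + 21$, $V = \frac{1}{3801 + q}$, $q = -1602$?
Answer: $\frac{\sqrt{212768643}}{2199} \approx 6.6333$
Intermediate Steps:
$V = \frac{1}{2199}$ ($V = \frac{1}{3801 - 1602} = \frac{1}{2199} \approx 0.00045475$)
$y{\left(u,o \right)} = 44$
$\sqrt{V + y{\left(23,\frac{-15 + 21}{11 + 5} \right)}} = \sqrt{\frac{1}{2199} + 44} = \sqrt{\frac{96757}{2199}} = \frac{\sqrt{212768643}}{2199}$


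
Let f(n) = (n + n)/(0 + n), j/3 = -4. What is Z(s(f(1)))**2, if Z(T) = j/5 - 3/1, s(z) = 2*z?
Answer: 729/25 ≈ 29.160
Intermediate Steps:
j = -12 (j = 3*(-4) = -12)
f(n) = 2 (f(n) = (2*n)/n = 2)
Z(T) = -27/5 (Z(T) = -12/5 - 3/1 = -12*1/5 - 3*1 = -12/5 - 3 = -27/5)
Z(s(f(1)))**2 = (-27/5)**2 = 729/25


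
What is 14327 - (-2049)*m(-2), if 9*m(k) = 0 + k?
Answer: 41615/3 ≈ 13872.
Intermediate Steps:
m(k) = k/9 (m(k) = (0 + k)/9 = k/9)
14327 - (-2049)*m(-2) = 14327 - (-2049)*(⅑)*(-2) = 14327 - (-2049)*(-2)/9 = 14327 - 1*1366/3 = 14327 - 1366/3 = 41615/3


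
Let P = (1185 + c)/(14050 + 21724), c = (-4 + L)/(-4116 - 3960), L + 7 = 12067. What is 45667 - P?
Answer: 3298420260401/72227706 ≈ 45667.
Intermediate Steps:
L = 12060 (L = -7 + 12067 = 12060)
c = -3014/2019 (c = (-4 + 12060)/(-4116 - 3960) = 12056/(-8076) = 12056*(-1/8076) = -3014/2019 ≈ -1.4928)
P = 2389501/72227706 (P = (1185 - 3014/2019)/(14050 + 21724) = (2389501/2019)/35774 = (2389501/2019)*(1/35774) = 2389501/72227706 ≈ 0.033083)
45667 - P = 45667 - 1*2389501/72227706 = 45667 - 2389501/72227706 = 3298420260401/72227706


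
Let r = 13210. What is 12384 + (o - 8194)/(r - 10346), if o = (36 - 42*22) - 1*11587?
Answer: 35447107/2864 ≈ 12377.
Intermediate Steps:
o = -12475 (o = (36 - 924) - 11587 = -888 - 11587 = -12475)
12384 + (o - 8194)/(r - 10346) = 12384 + (-12475 - 8194)/(13210 - 10346) = 12384 - 20669/2864 = 35447107/2864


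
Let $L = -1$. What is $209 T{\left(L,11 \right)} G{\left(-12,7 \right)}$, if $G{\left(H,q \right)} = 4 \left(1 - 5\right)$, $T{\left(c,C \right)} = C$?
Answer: $-36784$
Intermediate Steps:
$G{\left(H,q \right)} = -16$ ($G{\left(H,q \right)} = 4 \left(-4\right) = -16$)
$209 T{\left(L,11 \right)} G{\left(-12,7 \right)} = 209 \cdot 11 \left(-16\right) = 2299 \left(-16\right) = -36784$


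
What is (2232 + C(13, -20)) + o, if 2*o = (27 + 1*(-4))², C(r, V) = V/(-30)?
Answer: 14983/6 ≈ 2497.2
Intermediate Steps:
C(r, V) = -V/30 (C(r, V) = V*(-1/30) = -V/30)
o = 529/2 (o = (27 + 1*(-4))²/2 = (27 - 4)²/2 = (½)*23² = (½)*529 = 529/2 ≈ 264.50)
(2232 + C(13, -20)) + o = (2232 - 1/30*(-20)) + 529/2 = (2232 + ⅔) + 529/2 = 6698/3 + 529/2 = 14983/6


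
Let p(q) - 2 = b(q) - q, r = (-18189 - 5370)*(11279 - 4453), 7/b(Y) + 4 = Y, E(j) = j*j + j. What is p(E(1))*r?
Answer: 562848069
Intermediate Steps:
E(j) = j + j² (E(j) = j² + j = j + j²)
b(Y) = 7/(-4 + Y)
r = -160813734 (r = -23559*6826 = -160813734)
p(q) = 2 - q + 7/(-4 + q) (p(q) = 2 + (7/(-4 + q) - q) = 2 + (-q + 7/(-4 + q)) = 2 - q + 7/(-4 + q))
p(E(1))*r = ((7 + (-4 + 1*(1 + 1))*(2 - (1 + 1)))/(-4 + 1*(1 + 1)))*(-160813734) = ((7 + (-4 + 1*2)*(2 - 2))/(-4 + 1*2))*(-160813734) = ((7 + (-4 + 2)*(2 - 1*2))/(-4 + 2))*(-160813734) = ((7 - 2*(2 - 2))/(-2))*(-160813734) = -(7 - 2*0)/2*(-160813734) = -(7 + 0)/2*(-160813734) = -½*7*(-160813734) = -7/2*(-160813734) = 562848069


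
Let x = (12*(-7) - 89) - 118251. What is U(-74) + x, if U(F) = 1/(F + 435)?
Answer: -42751063/361 ≈ -1.1842e+5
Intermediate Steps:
U(F) = 1/(435 + F)
x = -118424 (x = (-84 - 89) - 118251 = -173 - 118251 = -118424)
U(-74) + x = 1/(435 - 74) - 118424 = 1/361 - 118424 = -42751063/361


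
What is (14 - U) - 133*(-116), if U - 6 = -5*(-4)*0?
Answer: 15436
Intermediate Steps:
U = 6 (U = 6 - 5*(-4)*0 = 6 + 20*0 = 6 + 0 = 6)
(14 - U) - 133*(-116) = (14 - 1*6) - 133*(-116) = (14 - 6) + 15428 = 8 + 15428 = 15436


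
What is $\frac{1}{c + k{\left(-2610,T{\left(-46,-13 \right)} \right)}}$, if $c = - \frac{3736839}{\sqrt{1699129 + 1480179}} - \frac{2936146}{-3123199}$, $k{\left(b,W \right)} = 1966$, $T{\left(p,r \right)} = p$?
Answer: $- \frac{60999047418661263530960}{16228243110484649047742321} - \frac{72901035372391934478 \sqrt{794827}}{16228243110484649047742321} \approx -0.0077638$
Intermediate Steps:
$c = \frac{2936146}{3123199} - \frac{3736839 \sqrt{794827}}{1589654}$ ($c = - \frac{3736839}{\sqrt{3179308}} - - \frac{2936146}{3123199} = - \frac{3736839}{2 \sqrt{794827}} + \frac{2936146}{3123199} = - 3736839 \frac{\sqrt{794827}}{1589654} + \frac{2936146}{3123199} = - \frac{3736839 \sqrt{794827}}{1589654} + \frac{2936146}{3123199} = \frac{2936146}{3123199} - \frac{3736839 \sqrt{794827}}{1589654} \approx -2094.8$)
$\frac{1}{c + k{\left(-2610,T{\left(-46,-13 \right)} \right)}} = \frac{1}{\left(\frac{2936146}{3123199} - \frac{3736839 \sqrt{794827}}{1589654}\right) + 1966} = \frac{1}{\frac{6143145380}{3123199} - \frac{3736839 \sqrt{794827}}{1589654}}$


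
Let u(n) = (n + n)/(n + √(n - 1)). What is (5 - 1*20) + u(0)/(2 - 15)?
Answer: -15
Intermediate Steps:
u(n) = 2*n/(n + √(-1 + n)) (u(n) = (2*n)/(n + √(-1 + n)) = 2*n/(n + √(-1 + n)))
(5 - 1*20) + u(0)/(2 - 15) = (5 - 1*20) + (2*0/(0 + √(-1 + 0)))/(2 - 15) = (5 - 20) + (2*0/(0 + √(-1)))/(-13) = -15 + (2*0/(0 + I))*(-1/13) = -15 + (2*0/I)*(-1/13) = -15 + (2*0*(-I))*(-1/13) = -15 + 0*(-1/13) = -15 + 0 = -15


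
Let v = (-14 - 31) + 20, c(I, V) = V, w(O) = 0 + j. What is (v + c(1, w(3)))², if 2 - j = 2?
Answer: 625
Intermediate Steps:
j = 0 (j = 2 - 1*2 = 2 - 2 = 0)
w(O) = 0 (w(O) = 0 + 0 = 0)
v = -25 (v = -45 + 20 = -25)
(v + c(1, w(3)))² = (-25 + 0)² = (-25)² = 625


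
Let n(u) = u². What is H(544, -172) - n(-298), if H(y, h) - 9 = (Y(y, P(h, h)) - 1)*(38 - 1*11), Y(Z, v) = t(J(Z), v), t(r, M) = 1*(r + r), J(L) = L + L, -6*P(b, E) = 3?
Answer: -30070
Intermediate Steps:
P(b, E) = -½ (P(b, E) = -⅙*3 = -½)
J(L) = 2*L
t(r, M) = 2*r (t(r, M) = 1*(2*r) = 2*r)
Y(Z, v) = 4*Z (Y(Z, v) = 2*(2*Z) = 4*Z)
H(y, h) = -18 + 108*y (H(y, h) = 9 + (4*y - 1)*(38 - 1*11) = 9 + (-1 + 4*y)*(38 - 11) = 9 + (-1 + 4*y)*27 = 9 + (-27 + 108*y) = -18 + 108*y)
H(544, -172) - n(-298) = (-18 + 108*544) - 1*(-298)² = (-18 + 58752) - 1*88804 = 58734 - 88804 = -30070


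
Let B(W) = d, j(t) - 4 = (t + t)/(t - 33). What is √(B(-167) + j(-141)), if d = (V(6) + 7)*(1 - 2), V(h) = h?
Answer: I*√6206/29 ≈ 2.7165*I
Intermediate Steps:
d = -13 (d = (6 + 7)*(1 - 2) = 13*(-1) = -13)
j(t) = 4 + 2*t/(-33 + t) (j(t) = 4 + (t + t)/(t - 33) = 4 + (2*t)/(-33 + t) = 4 + 2*t/(-33 + t))
B(W) = -13
√(B(-167) + j(-141)) = √(-13 + 6*(-22 - 141)/(-33 - 141)) = √(-13 + 6*(-163)/(-174)) = √(-13 + 6*(-1/174)*(-163)) = √(-13 + 163/29) = √(-214/29) = I*√6206/29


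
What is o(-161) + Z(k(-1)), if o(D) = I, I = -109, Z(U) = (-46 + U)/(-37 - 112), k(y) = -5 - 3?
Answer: -16187/149 ≈ -108.64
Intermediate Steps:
k(y) = -8
Z(U) = 46/149 - U/149 (Z(U) = (-46 + U)/(-149) = (-46 + U)*(-1/149) = 46/149 - U/149)
o(D) = -109
o(-161) + Z(k(-1)) = -109 + (46/149 - 1/149*(-8)) = -109 + (46/149 + 8/149) = -109 + 54/149 = -16187/149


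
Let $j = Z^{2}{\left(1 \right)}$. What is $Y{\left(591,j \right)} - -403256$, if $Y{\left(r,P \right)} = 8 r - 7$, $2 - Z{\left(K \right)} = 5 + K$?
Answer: $407977$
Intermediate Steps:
$Z{\left(K \right)} = -3 - K$ ($Z{\left(K \right)} = 2 - \left(5 + K\right) = -3 - K$)
$j = 16$ ($j = \left(-3 - 1\right)^{2} = \left(-4\right)^{2} = 16$)
$Y{\left(r,P \right)} = -7 + 8 r$
$Y{\left(591,j \right)} - -403256 = \left(-7 + 8 \cdot 591\right) - -403256 = \left(-7 + 4728\right) + 403256 = 4721 + 403256 = 407977$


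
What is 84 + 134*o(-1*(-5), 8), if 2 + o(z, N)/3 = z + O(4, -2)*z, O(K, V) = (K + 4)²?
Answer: 129930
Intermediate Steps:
O(K, V) = (4 + K)²
o(z, N) = -6 + 195*z (o(z, N) = -6 + 3*(z + (4 + 4)²*z) = -6 + 3*(z + 8²*z) = -6 + 3*(z + 64*z) = -6 + 3*(65*z) = -6 + 195*z)
84 + 134*o(-1*(-5), 8) = 84 + 134*(-6 + 195*(-1*(-5))) = 84 + 134*(-6 + 195*5) = 84 + 134*(-6 + 975) = 84 + 134*969 = 84 + 129846 = 129930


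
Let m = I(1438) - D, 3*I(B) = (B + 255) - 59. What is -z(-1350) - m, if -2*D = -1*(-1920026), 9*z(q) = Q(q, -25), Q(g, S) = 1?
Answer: -8645020/9 ≈ -9.6056e+5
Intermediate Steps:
z(q) = ⅑ (z(q) = (⅑)*1 = ⅑)
D = -960013 (D = -(-1)*(-1920026)/2 = -½*1920026 = -960013)
I(B) = 196/3 + B/3 (I(B) = ((B + 255) - 59)/3 = ((255 + B) - 59)/3 = (196 + B)/3 = 196/3 + B/3)
m = 2881673/3 (m = (196/3 + (⅓)*1438) - 1*(-960013) = (196/3 + 1438/3) + 960013 = 1634/3 + 960013 = 2881673/3 ≈ 9.6056e+5)
-z(-1350) - m = -1*⅑ - 1*2881673/3 = -⅑ - 2881673/3 = -8645020/9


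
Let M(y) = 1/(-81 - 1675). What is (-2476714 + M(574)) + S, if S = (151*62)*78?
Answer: -3066815369/1756 ≈ -1.7465e+6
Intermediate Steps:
M(y) = -1/1756 (M(y) = 1/(-1756) = -1/1756)
S = 730236 (S = 9362*78 = 730236)
(-2476714 + M(574)) + S = (-2476714 - 1/1756) + 730236 = -4349109785/1756 + 730236 = -3066815369/1756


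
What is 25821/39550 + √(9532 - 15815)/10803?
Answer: 25821/39550 + I*√6283/10803 ≈ 0.65287 + 0.0073373*I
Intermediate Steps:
25821/39550 + √(9532 - 15815)/10803 = 25821*(1/39550) + √(-6283)*(1/10803) = 25821/39550 + (I*√6283)*(1/10803) = 25821/39550 + I*√6283/10803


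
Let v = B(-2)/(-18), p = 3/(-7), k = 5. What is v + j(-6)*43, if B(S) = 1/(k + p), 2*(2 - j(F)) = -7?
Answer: 136217/576 ≈ 236.49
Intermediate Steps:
j(F) = 11/2 (j(F) = 2 - 1/2*(-7) = 2 + 7/2 = 11/2)
p = -3/7 (p = 3*(-1/7) = -3/7 ≈ -0.42857)
B(S) = 7/32 (B(S) = 1/(5 - 3/7) = 1/(32/7) = 7/32)
v = -7/576 (v = (7/32)/(-18) = (7/32)*(-1/18) = -7/576 ≈ -0.012153)
v + j(-6)*43 = -7/576 + (11/2)*43 = -7/576 + 473/2 = 136217/576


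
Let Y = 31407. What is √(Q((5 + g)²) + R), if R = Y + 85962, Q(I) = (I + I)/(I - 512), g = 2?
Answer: √25160229787/463 ≈ 342.59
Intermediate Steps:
Q(I) = 2*I/(-512 + I) (Q(I) = (2*I)/(-512 + I) = 2*I/(-512 + I))
R = 117369 (R = 31407 + 85962 = 117369)
√(Q((5 + g)²) + R) = √(2*(5 + 2)²/(-512 + (5 + 2)²) + 117369) = √(2*7²/(-512 + 7²) + 117369) = √(2*49/(-512 + 49) + 117369) = √(2*49/(-463) + 117369) = √(2*49*(-1/463) + 117369) = √(-98/463 + 117369) = √(54341749/463) = √25160229787/463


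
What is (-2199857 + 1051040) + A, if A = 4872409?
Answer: 3723592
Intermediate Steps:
(-2199857 + 1051040) + A = (-2199857 + 1051040) + 4872409 = -1148817 + 4872409 = 3723592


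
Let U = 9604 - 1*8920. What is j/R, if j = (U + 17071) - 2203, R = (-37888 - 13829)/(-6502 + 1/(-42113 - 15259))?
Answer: 161150145840/82419659 ≈ 1955.2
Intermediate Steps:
U = 684 (U = 9604 - 8920 = 684)
R = 2967107724/373032745 (R = -51717/(-6502 + 1/(-57372)) = -51717/(-6502 - 1/57372) = -51717/(-373032745/57372) = -51717*(-57372/373032745) = 2967107724/373032745 ≈ 7.9540)
j = 15552 (j = (684 + 17071) - 2203 = 17755 - 2203 = 15552)
j/R = 15552/(2967107724/373032745) = 15552*(373032745/2967107724) = 161150145840/82419659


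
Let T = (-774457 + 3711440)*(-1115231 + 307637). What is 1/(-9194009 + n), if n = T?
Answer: -1/2371899042911 ≈ -4.2160e-13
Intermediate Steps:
T = -2371889848902 (T = 2936983*(-807594) = -2371889848902)
n = -2371889848902
1/(-9194009 + n) = 1/(-9194009 - 2371889848902) = 1/(-2371899042911) = -1/2371899042911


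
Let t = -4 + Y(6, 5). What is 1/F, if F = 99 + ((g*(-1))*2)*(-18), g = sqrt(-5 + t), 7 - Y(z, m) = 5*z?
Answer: 11/5697 - 16*I*sqrt(2)/5697 ≈ 0.0019308 - 0.0039718*I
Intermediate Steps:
Y(z, m) = 7 - 5*z
t = -27 (t = -4 + (7 - 5*6) = -4 + (7 - 30) = -4 - 23 = -27)
g = 4*I*sqrt(2) (g = sqrt(-5 - 27) = sqrt(-32) = 4*I*sqrt(2) ≈ 5.6569*I)
F = 99 + 144*I*sqrt(2) (F = 99 + (((4*I*sqrt(2))*(-1))*2)*(-18) = 99 + (-4*I*sqrt(2)*2)*(-18) = 99 - 8*I*sqrt(2)*(-18) = 99 + 144*I*sqrt(2) ≈ 99.0 + 203.65*I)
1/F = 1/(99 + 144*I*sqrt(2))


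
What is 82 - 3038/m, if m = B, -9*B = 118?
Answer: 18509/59 ≈ 313.71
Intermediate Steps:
B = -118/9 (B = -1/9*118 = -118/9 ≈ -13.111)
m = -118/9 ≈ -13.111
82 - 3038/m = 82 - 3038/(-118/9) = 82 - 3038*(-9)/118 = 82 - 62*(-441/118) = 82 + 13671/59 = 18509/59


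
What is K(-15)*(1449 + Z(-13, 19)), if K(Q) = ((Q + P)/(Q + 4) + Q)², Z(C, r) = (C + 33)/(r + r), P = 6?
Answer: 670237776/2299 ≈ 2.9153e+5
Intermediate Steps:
Z(C, r) = (33 + C)/(2*r) (Z(C, r) = (33 + C)/((2*r)) = (33 + C)*(1/(2*r)) = (33 + C)/(2*r))
K(Q) = (Q + (6 + Q)/(4 + Q))² (K(Q) = ((Q + 6)/(Q + 4) + Q)² = ((6 + Q)/(4 + Q) + Q)² = (Q + (6 + Q)/(4 + Q))²)
K(-15)*(1449 + Z(-13, 19)) = ((6 + (-15)² + 5*(-15))²/(4 - 15)²)*(1449 + (½)*(33 - 13)/19) = ((6 + 225 - 75)²/(-11)²)*(1449 + (½)*(1/19)*20) = ((1/121)*156²)*(1449 + 10/19) = ((1/121)*24336)*(27541/19) = (24336/121)*(27541/19) = 670237776/2299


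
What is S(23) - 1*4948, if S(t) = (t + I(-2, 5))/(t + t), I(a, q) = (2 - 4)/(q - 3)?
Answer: -113793/23 ≈ -4947.5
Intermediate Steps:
I(a, q) = -2/(-3 + q)
S(t) = (-1 + t)/(2*t) (S(t) = (t - 2/(-3 + 5))/(t + t) = (t - 2/2)/((2*t)) = (t - 2*1/2)*(1/(2*t)) = (t - 1)*(1/(2*t)) = (-1 + t)*(1/(2*t)) = (-1 + t)/(2*t))
S(23) - 1*4948 = (1/2)*(-1 + 23)/23 - 1*4948 = (1/2)*(1/23)*22 - 4948 = 11/23 - 4948 = -113793/23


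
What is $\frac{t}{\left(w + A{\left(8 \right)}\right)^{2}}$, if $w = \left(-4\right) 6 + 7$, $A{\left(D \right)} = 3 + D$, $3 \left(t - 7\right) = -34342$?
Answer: $- \frac{34321}{108} \approx -317.79$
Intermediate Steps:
$t = - \frac{34321}{3}$ ($t = 7 + \frac{1}{3} \left(-34342\right) = 7 - \frac{34342}{3} = - \frac{34321}{3} \approx -11440.0$)
$w = -17$ ($w = -24 + 7 = -17$)
$\frac{t}{\left(w + A{\left(8 \right)}\right)^{2}} = - \frac{34321}{3 \left(-17 + \left(3 + 8\right)\right)^{2}} = - \frac{34321}{3 \left(-17 + 11\right)^{2}} = - \frac{34321}{3 \left(-6\right)^{2}} = - \frac{34321}{3 \cdot 36} = \left(- \frac{34321}{3}\right) \frac{1}{36} = - \frac{34321}{108}$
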